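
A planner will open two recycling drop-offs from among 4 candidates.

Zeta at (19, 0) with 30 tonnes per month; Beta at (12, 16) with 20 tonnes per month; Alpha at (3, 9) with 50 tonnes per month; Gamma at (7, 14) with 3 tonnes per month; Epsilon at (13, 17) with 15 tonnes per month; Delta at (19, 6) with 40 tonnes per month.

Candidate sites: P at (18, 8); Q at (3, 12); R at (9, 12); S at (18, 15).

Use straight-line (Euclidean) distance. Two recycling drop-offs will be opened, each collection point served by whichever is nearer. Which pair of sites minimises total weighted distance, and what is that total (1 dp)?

{P, Q}, total 846.1

Evaluate every pair (each demand assigned to the nearer of the two):
  {P, Q}: total = 846.1
  {P, R}: total = 871.3
  {Q, S}: total = 1179.1
  {Q, R}: total = 1289.6
  {P, S}: total = 1318.5
  {R, S}: total = 1337.9
Best pair: {P, Q} with total 846.1.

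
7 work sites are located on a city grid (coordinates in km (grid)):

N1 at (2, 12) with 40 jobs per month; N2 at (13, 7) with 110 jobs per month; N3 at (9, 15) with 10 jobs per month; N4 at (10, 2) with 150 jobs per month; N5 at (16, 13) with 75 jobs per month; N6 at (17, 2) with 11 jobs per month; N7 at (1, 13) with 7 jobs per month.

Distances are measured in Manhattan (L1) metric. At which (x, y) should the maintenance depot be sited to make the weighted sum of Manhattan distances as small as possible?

Manhattan distance separates: Σwᵢ(|x−xᵢ|+|y−yᵢ|) = Σwᵢ|x−xᵢ| + Σwᵢ|y−yᵢ|, so x and y are optimised independently as 1-D weighted medians.
Total weight W = 403; half = 201.5.
x-coordinate, sorted with cumulative weight:
  x=1 (N7, w=7) cum 7
  x=2 (N1, w=40) cum 47
  x=9 (N3, w=10) cum 57
  x=10 (N4, w=150) cum 207  ← median
  x=13 (N2, w=110) cum 317
  x=16 (N5, w=75) cum 392
  x=17 (N6, w=11) cum 403
⇒ x* = 10
y-coordinate, sorted with cumulative weight:
  y=2 (N4, w=150) cum 150
  y=2 (N6, w=11) cum 161
  y=7 (N2, w=110) cum 271  ← median
  y=12 (N1, w=40) cum 311
  y=13 (N5, w=75) cum 386
  y=13 (N7, w=7) cum 393
  y=15 (N3, w=10) cum 403
⇒ y* = 7

(10, 7)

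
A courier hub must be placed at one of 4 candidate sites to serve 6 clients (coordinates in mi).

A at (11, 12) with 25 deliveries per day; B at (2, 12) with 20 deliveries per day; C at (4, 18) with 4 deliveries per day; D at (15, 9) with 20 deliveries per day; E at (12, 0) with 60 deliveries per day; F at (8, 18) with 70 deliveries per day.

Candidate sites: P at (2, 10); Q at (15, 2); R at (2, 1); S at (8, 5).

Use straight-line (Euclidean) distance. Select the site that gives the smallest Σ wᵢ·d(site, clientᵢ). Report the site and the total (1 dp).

Total weighted distance at each candidate:
  P (2, 10): total = 2112.8
  Q (15, 2): total = 2253.8
  R (2, 1): total = 2814.0
  S (8, 5): total = 1884.6
Minimum is at S with total 1884.6 mi.

S, total 1884.6 mi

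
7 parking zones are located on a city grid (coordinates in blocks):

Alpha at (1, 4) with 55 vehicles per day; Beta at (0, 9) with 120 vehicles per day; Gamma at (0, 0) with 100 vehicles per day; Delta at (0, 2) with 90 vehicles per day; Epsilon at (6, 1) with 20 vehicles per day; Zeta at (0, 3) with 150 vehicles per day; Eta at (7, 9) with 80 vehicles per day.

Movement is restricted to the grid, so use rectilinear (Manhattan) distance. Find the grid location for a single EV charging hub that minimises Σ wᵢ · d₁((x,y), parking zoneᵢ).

(0, 3)

Manhattan distance separates: Σwᵢ(|x−xᵢ|+|y−yᵢ|) = Σwᵢ|x−xᵢ| + Σwᵢ|y−yᵢ|, so x and y are optimised independently as 1-D weighted medians.
Total weight W = 615; half = 307.5.
x-coordinate, sorted with cumulative weight:
  x=0 (Beta, w=120) cum 120
  x=0 (Gamma, w=100) cum 220
  x=0 (Delta, w=90) cum 310  ← median
  x=0 (Zeta, w=150) cum 460
  x=1 (Alpha, w=55) cum 515
  x=6 (Epsilon, w=20) cum 535
  x=7 (Eta, w=80) cum 615
⇒ x* = 0
y-coordinate, sorted with cumulative weight:
  y=0 (Gamma, w=100) cum 100
  y=1 (Epsilon, w=20) cum 120
  y=2 (Delta, w=90) cum 210
  y=3 (Zeta, w=150) cum 360  ← median
  y=4 (Alpha, w=55) cum 415
  y=9 (Beta, w=120) cum 535
  y=9 (Eta, w=80) cum 615
⇒ y* = 3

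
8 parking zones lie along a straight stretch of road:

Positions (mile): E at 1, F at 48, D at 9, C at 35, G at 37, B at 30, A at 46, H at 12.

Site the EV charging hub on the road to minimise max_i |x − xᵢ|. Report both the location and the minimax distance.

location 24.5, max distance 23.5

The 1-center on a line is the midpoint of the two extreme points: leftmost at 1, rightmost at 48.
Optimal location = (1 + 48)/2 = 24.5; maximum distance = (48 − 1)/2 = 23.5.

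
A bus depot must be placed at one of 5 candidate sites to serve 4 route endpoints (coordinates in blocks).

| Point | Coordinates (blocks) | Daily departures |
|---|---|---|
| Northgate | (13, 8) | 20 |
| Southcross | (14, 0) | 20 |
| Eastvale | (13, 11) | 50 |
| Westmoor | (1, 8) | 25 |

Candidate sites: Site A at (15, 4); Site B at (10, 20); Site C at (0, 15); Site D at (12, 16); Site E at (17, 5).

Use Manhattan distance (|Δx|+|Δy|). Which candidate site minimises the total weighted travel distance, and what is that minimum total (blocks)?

Site A, total 1120 blocks

Total weighted distance at each candidate:
  Site A (15, 4): total = 1120
  Site B (10, 20): total = 1905
  Site C (0, 15): total = 2030
  Site D (12, 16): total = 1315
  Site E (17, 5): total = 1275
Minimum is at Site A with total 1120 blocks.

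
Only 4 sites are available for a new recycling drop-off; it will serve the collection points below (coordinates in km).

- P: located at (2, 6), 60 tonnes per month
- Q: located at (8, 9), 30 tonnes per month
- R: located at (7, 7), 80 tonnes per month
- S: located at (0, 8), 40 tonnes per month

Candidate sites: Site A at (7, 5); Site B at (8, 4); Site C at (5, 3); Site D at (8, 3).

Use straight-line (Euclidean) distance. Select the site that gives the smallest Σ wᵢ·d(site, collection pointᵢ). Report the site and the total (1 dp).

Total weighted distance at each candidate:
  Site A (7, 5): total = 894.3
  Site B (8, 4): total = 1140.2
  Site C (5, 3): total = 1096.4
  Site D (8, 3): total = 1289.7
Minimum is at Site A with total 894.3 km.

Site A, total 894.3 km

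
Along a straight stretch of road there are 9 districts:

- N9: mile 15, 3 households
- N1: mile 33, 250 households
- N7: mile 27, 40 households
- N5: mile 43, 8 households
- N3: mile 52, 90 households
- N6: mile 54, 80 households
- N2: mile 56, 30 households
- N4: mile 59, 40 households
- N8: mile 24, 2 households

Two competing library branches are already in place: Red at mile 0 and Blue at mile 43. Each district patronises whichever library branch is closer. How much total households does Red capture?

The indifferent point is the midpoint (0+43)/2 = 21.5; districts left of it (closer to Red at 0) go to Red, those right go to Blue.
  N9 at 15 (w=3) → Red
  N8 at 24 (w=2) → Blue
  N7 at 27 (w=40) → Blue
  N1 at 33 (w=250) → Blue
  N5 at 43 (w=8) → Blue
  N3 at 52 (w=90) → Blue
  N6 at 54 (w=80) → Blue
  N2 at 56 (w=30) → Blue
  N4 at 59 (w=40) → Blue
Red captures 3; Blue captures 540.

3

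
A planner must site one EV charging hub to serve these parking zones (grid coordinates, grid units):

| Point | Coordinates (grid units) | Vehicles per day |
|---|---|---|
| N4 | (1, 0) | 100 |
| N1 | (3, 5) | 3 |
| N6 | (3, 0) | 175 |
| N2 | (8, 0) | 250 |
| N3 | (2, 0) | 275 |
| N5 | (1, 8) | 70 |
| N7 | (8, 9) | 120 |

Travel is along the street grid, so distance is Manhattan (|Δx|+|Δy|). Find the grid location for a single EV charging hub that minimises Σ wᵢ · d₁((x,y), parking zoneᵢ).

(3, 0)

Manhattan distance separates: Σwᵢ(|x−xᵢ|+|y−yᵢ|) = Σwᵢ|x−xᵢ| + Σwᵢ|y−yᵢ|, so x and y are optimised independently as 1-D weighted medians.
Total weight W = 993; half = 496.5.
x-coordinate, sorted with cumulative weight:
  x=1 (N4, w=100) cum 100
  x=1 (N5, w=70) cum 170
  x=2 (N3, w=275) cum 445
  x=3 (N1, w=3) cum 448
  x=3 (N6, w=175) cum 623  ← median
  x=8 (N2, w=250) cum 873
  x=8 (N7, w=120) cum 993
⇒ x* = 3
y-coordinate, sorted with cumulative weight:
  y=0 (N4, w=100) cum 100
  y=0 (N6, w=175) cum 275
  y=0 (N2, w=250) cum 525  ← median
  y=0 (N3, w=275) cum 800
  y=5 (N1, w=3) cum 803
  y=8 (N5, w=70) cum 873
  y=9 (N7, w=120) cum 993
⇒ y* = 0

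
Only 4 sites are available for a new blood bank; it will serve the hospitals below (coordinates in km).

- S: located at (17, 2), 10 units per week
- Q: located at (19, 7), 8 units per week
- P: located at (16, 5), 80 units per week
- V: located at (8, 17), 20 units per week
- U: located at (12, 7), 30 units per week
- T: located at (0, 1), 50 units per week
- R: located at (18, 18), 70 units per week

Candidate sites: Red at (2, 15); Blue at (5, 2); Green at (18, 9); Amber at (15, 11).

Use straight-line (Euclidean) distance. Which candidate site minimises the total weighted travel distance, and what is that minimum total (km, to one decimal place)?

Total weighted distance at each candidate:
  Red (2, 15): total = 4082.5
  Blue (5, 2): total = 3413.1
  Green (18, 9): total = 2507.1
  Amber (15, 11): total = 2393.0
Minimum is at Amber with total 2393.0 km.

Amber, total 2393.0 km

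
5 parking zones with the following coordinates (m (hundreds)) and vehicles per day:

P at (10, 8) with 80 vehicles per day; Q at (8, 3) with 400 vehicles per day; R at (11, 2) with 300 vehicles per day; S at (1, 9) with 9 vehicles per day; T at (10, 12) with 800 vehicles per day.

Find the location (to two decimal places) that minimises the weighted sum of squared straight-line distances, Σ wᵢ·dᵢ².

The minimiser of Σwᵢ‖p−pᵢ‖² is the weighted centroid p* = (Σwᵢpᵢ)/(Σwᵢ).
Σwᵢ = 1589.
Σwᵢxᵢ = 80·10 + 400·8 + 300·11 + 9·1 + 800·10 = 15309.
Σwᵢyᵢ = 80·8 + 400·3 + 300·2 + 9·9 + 800·12 = 12121.
x* = 15309/1589 = 9.63, y* = 12121/1589 = 7.63.

(9.63, 7.63)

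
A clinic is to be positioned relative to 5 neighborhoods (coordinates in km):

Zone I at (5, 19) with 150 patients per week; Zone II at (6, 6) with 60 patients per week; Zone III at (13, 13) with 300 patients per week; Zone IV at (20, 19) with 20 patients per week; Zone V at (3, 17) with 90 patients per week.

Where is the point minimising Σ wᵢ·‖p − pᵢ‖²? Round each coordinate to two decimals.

(9.16, 14.55)

The minimiser of Σwᵢ‖p−pᵢ‖² is the weighted centroid p* = (Σwᵢpᵢ)/(Σwᵢ).
Σwᵢ = 620.
Σwᵢxᵢ = 150·5 + 60·6 + 300·13 + 20·20 + 90·3 = 5680.
Σwᵢyᵢ = 150·19 + 60·6 + 300·13 + 20·19 + 90·17 = 9020.
x* = 5680/620 = 9.16, y* = 9020/620 = 14.55.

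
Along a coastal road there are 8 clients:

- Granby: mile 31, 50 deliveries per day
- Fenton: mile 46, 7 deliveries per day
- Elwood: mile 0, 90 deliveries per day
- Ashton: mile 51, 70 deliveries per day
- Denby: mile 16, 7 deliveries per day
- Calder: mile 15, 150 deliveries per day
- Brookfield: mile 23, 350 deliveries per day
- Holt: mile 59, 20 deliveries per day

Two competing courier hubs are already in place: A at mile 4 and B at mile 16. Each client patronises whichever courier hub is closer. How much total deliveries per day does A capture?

The indifferent point is the midpoint (4+16)/2 = 10; clients left of it (closer to A at 4) go to A, those right go to B.
  Elwood at 0 (w=90) → A
  Calder at 15 (w=150) → B
  Denby at 16 (w=7) → B
  Brookfield at 23 (w=350) → B
  Granby at 31 (w=50) → B
  Fenton at 46 (w=7) → B
  Ashton at 51 (w=70) → B
  Holt at 59 (w=20) → B
A captures 90; B captures 654.

90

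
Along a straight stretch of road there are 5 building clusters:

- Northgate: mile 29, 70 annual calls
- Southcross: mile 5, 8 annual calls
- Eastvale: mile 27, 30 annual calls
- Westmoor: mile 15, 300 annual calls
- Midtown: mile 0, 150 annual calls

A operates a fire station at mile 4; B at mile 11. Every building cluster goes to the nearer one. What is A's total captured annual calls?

The indifferent point is the midpoint (4+11)/2 = 7.5; building clusters left of it (closer to A at 4) go to A, those right go to B.
  Midtown at 0 (w=150) → A
  Southcross at 5 (w=8) → A
  Westmoor at 15 (w=300) → B
  Eastvale at 27 (w=30) → B
  Northgate at 29 (w=70) → B
A captures 158; B captures 400.

158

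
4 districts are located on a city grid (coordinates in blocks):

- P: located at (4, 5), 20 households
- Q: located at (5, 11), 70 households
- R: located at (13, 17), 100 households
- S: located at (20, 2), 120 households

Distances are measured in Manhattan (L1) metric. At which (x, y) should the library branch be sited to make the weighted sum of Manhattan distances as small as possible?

(13, 11)

Manhattan distance separates: Σwᵢ(|x−xᵢ|+|y−yᵢ|) = Σwᵢ|x−xᵢ| + Σwᵢ|y−yᵢ|, so x and y are optimised independently as 1-D weighted medians.
Total weight W = 310; half = 155.
x-coordinate, sorted with cumulative weight:
  x=4 (P, w=20) cum 20
  x=5 (Q, w=70) cum 90
  x=13 (R, w=100) cum 190  ← median
  x=20 (S, w=120) cum 310
⇒ x* = 13
y-coordinate, sorted with cumulative weight:
  y=2 (S, w=120) cum 120
  y=5 (P, w=20) cum 140
  y=11 (Q, w=70) cum 210  ← median
  y=17 (R, w=100) cum 310
⇒ y* = 11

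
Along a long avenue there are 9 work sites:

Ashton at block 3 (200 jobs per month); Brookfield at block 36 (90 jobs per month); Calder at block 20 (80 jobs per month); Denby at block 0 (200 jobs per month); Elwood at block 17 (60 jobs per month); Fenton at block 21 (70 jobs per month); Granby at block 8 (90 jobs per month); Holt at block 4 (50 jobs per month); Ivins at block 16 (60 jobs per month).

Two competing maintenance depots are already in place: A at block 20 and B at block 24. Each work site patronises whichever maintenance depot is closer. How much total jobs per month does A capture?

810

The indifferent point is the midpoint (20+24)/2 = 22; work sites left of it (closer to A at 20) go to A, those right go to B.
  Denby at 0 (w=200) → A
  Ashton at 3 (w=200) → A
  Holt at 4 (w=50) → A
  Granby at 8 (w=90) → A
  Ivins at 16 (w=60) → A
  Elwood at 17 (w=60) → A
  Calder at 20 (w=80) → A
  Fenton at 21 (w=70) → A
  Brookfield at 36 (w=90) → B
A captures 810; B captures 90.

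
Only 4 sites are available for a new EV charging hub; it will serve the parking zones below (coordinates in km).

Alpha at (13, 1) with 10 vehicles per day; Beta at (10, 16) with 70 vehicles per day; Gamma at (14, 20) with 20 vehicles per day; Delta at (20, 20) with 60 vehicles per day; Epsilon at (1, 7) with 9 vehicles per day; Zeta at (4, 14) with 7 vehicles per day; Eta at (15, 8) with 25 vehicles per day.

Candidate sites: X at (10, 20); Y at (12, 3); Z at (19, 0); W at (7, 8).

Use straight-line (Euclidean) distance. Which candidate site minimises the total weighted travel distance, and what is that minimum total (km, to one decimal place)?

Total weighted distance at each candidate:
  X (10, 20): total = 1679.1
  Y (12, 3): total = 2759.0
  Z (19, 0): total = 3500.7
  W (7, 8): total = 2331.3
Minimum is at X with total 1679.1 km.

X, total 1679.1 km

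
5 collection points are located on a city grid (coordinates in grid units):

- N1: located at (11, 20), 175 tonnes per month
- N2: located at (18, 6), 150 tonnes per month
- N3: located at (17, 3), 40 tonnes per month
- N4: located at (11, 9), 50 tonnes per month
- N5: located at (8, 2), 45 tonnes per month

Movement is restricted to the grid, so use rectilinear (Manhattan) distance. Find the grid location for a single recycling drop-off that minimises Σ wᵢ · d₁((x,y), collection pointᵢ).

(11, 6)

Manhattan distance separates: Σwᵢ(|x−xᵢ|+|y−yᵢ|) = Σwᵢ|x−xᵢ| + Σwᵢ|y−yᵢ|, so x and y are optimised independently as 1-D weighted medians.
Total weight W = 460; half = 230.
x-coordinate, sorted with cumulative weight:
  x=8 (N5, w=45) cum 45
  x=11 (N1, w=175) cum 220
  x=11 (N4, w=50) cum 270  ← median
  x=17 (N3, w=40) cum 310
  x=18 (N2, w=150) cum 460
⇒ x* = 11
y-coordinate, sorted with cumulative weight:
  y=2 (N5, w=45) cum 45
  y=3 (N3, w=40) cum 85
  y=6 (N2, w=150) cum 235  ← median
  y=9 (N4, w=50) cum 285
  y=20 (N1, w=175) cum 460
⇒ y* = 6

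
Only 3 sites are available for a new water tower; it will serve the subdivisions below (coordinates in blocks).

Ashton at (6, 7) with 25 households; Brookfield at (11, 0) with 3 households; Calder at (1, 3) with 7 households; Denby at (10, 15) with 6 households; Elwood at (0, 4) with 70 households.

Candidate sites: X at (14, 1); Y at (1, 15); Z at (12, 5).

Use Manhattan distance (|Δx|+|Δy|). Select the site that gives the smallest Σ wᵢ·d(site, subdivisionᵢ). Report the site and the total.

Z, total 1291 blocks

Total weighted distance at each candidate:
  X (14, 1): total = 1765
  Y (1, 15): total = 1378
  Z (12, 5): total = 1291
Minimum is at Z with total 1291 blocks.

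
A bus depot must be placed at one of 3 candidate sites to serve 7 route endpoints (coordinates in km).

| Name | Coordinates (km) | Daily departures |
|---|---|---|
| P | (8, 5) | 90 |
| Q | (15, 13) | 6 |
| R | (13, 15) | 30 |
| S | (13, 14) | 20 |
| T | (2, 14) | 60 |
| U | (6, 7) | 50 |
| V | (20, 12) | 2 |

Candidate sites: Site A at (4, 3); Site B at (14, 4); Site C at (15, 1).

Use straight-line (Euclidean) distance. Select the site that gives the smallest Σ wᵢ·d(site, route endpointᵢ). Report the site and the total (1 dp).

Total weighted distance at each candidate:
  Site A (4, 3): total = 2157.1
  Site B (14, 4): total = 2518.6
  Site C (15, 1): total = 3153.0
Minimum is at Site A with total 2157.1 km.

Site A, total 2157.1 km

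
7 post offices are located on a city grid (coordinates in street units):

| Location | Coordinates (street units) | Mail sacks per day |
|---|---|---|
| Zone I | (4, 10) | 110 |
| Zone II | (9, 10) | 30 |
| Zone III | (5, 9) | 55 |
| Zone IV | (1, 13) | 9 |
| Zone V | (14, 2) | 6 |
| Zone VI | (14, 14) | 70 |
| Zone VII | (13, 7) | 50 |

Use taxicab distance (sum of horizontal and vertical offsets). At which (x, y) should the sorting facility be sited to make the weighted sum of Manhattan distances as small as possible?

(5, 10)

Manhattan distance separates: Σwᵢ(|x−xᵢ|+|y−yᵢ|) = Σwᵢ|x−xᵢ| + Σwᵢ|y−yᵢ|, so x and y are optimised independently as 1-D weighted medians.
Total weight W = 330; half = 165.
x-coordinate, sorted with cumulative weight:
  x=1 (Zone IV, w=9) cum 9
  x=4 (Zone I, w=110) cum 119
  x=5 (Zone III, w=55) cum 174  ← median
  x=9 (Zone II, w=30) cum 204
  x=13 (Zone VII, w=50) cum 254
  x=14 (Zone V, w=6) cum 260
  x=14 (Zone VI, w=70) cum 330
⇒ x* = 5
y-coordinate, sorted with cumulative weight:
  y=2 (Zone V, w=6) cum 6
  y=7 (Zone VII, w=50) cum 56
  y=9 (Zone III, w=55) cum 111
  y=10 (Zone I, w=110) cum 221  ← median
  y=10 (Zone II, w=30) cum 251
  y=13 (Zone IV, w=9) cum 260
  y=14 (Zone VI, w=70) cum 330
⇒ y* = 10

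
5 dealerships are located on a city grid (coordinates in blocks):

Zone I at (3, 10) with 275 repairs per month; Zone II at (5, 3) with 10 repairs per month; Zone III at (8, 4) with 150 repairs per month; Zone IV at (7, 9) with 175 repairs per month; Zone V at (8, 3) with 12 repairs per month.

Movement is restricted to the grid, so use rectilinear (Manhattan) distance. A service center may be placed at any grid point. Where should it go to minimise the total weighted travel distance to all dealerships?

Manhattan distance separates: Σwᵢ(|x−xᵢ|+|y−yᵢ|) = Σwᵢ|x−xᵢ| + Σwᵢ|y−yᵢ|, so x and y are optimised independently as 1-D weighted medians.
Total weight W = 622; half = 311.
x-coordinate, sorted with cumulative weight:
  x=3 (Zone I, w=275) cum 275
  x=5 (Zone II, w=10) cum 285
  x=7 (Zone IV, w=175) cum 460  ← median
  x=8 (Zone III, w=150) cum 610
  x=8 (Zone V, w=12) cum 622
⇒ x* = 7
y-coordinate, sorted with cumulative weight:
  y=3 (Zone II, w=10) cum 10
  y=3 (Zone V, w=12) cum 22
  y=4 (Zone III, w=150) cum 172
  y=9 (Zone IV, w=175) cum 347  ← median
  y=10 (Zone I, w=275) cum 622
⇒ y* = 9

(7, 9)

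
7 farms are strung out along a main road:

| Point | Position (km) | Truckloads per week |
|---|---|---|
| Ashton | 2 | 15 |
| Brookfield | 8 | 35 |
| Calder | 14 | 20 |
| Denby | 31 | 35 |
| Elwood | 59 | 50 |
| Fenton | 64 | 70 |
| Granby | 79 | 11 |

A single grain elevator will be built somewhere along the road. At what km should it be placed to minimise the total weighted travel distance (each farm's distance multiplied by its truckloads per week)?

x = 59

For a sum of weighted absolute distances on a line, the optimum is the weighted median (not the mean). Total weight W = 236; half-weight = 118.
Sort by position and accumulate weight:
  km 2 (Ashton, w=15) → cum 15
  km 8 (Brookfield, w=35) → cum 50
  km 14 (Calder, w=20) → cum 70
  km 31 (Denby, w=35) → cum 105
  km 59 (Elwood, w=50) → cum 155  ≥ 118 → median here
  km 64 (Fenton, w=70) → cum 225
  km 79 (Granby, w=11) → cum 236
Optimal location: km 59.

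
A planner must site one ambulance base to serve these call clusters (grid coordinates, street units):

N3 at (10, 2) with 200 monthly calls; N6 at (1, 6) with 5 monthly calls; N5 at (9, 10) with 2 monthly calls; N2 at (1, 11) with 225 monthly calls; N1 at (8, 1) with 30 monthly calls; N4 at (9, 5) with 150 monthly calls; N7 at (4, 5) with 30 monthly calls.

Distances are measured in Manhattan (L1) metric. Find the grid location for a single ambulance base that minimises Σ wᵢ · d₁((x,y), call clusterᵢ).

(9, 5)

Manhattan distance separates: Σwᵢ(|x−xᵢ|+|y−yᵢ|) = Σwᵢ|x−xᵢ| + Σwᵢ|y−yᵢ|, so x and y are optimised independently as 1-D weighted medians.
Total weight W = 642; half = 321.
x-coordinate, sorted with cumulative weight:
  x=1 (N6, w=5) cum 5
  x=1 (N2, w=225) cum 230
  x=4 (N7, w=30) cum 260
  x=8 (N1, w=30) cum 290
  x=9 (N5, w=2) cum 292
  x=9 (N4, w=150) cum 442  ← median
  x=10 (N3, w=200) cum 642
⇒ x* = 9
y-coordinate, sorted with cumulative weight:
  y=1 (N1, w=30) cum 30
  y=2 (N3, w=200) cum 230
  y=5 (N4, w=150) cum 380  ← median
  y=5 (N7, w=30) cum 410
  y=6 (N6, w=5) cum 415
  y=10 (N5, w=2) cum 417
  y=11 (N2, w=225) cum 642
⇒ y* = 5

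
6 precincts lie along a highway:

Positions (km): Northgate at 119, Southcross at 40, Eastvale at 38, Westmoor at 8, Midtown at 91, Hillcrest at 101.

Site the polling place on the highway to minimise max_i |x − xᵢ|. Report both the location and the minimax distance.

location 63.5, max distance 55.5

The 1-center on a line is the midpoint of the two extreme points: leftmost at 8, rightmost at 119.
Optimal location = (8 + 119)/2 = 63.5; maximum distance = (119 − 8)/2 = 55.5.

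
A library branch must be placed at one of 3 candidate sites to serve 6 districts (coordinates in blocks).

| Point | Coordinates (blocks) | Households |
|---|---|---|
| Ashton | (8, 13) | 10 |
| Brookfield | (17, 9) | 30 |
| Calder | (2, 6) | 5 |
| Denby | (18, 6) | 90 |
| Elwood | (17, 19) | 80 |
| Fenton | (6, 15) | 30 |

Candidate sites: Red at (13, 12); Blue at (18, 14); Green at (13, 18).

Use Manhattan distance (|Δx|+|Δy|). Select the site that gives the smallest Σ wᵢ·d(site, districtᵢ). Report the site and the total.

Blue, total 2000 blocks

Total weighted distance at each candidate:
  Red (13, 12): total = 2525
  Blue (18, 14): total = 2000
  Green (13, 18): total = 2835
Minimum is at Blue with total 2000 blocks.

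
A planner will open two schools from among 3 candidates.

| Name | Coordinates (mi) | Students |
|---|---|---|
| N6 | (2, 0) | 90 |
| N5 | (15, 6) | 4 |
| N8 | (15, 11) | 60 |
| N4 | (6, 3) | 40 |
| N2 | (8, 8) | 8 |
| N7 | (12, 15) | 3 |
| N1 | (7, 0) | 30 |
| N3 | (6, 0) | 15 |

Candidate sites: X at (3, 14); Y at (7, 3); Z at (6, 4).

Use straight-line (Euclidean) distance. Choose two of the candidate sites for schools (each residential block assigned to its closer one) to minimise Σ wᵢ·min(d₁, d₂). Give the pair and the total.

{Y, Z}, total 1472.9

Evaluate every pair (each demand assigned to the nearer of the two):
  {Y, Z}: total = 1472.9
  {X, Y}: total = 1483.2
  {X, Z}: total = 1516.7
Best pair: {Y, Z} with total 1472.9.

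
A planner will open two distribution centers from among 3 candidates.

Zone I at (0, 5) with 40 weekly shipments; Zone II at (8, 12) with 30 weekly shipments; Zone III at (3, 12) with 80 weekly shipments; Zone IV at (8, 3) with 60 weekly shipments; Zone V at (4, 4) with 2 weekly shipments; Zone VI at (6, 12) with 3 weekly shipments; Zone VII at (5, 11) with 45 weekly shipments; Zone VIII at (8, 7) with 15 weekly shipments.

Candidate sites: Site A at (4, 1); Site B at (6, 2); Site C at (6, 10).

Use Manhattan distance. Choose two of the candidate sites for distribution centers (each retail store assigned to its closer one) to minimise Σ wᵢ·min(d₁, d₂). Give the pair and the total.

{Site B, Site C}, total 1239

Evaluate every pair (each demand assigned to the nearer of the two):
  {Site B, Site C}: total = 1239
  {Site A, Site C}: total = 1377
  {Site A, Site B}: total = 2411
Best pair: {Site B, Site C} with total 1239.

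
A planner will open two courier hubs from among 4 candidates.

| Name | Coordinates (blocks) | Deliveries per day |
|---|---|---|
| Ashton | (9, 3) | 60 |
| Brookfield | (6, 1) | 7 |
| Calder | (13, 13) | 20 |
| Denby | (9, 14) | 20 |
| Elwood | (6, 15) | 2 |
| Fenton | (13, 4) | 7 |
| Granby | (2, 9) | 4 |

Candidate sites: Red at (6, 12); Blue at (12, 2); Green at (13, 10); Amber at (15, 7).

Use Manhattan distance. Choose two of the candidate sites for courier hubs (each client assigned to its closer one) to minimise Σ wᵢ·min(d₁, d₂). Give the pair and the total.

{Blue, Green}, total 602

Evaluate every pair (each demand assigned to the nearer of the two):
  {Blue, Green}: total = 602
  {Red, Blue}: total = 604
  {Blue, Amber}: total = 824
  {Red, Green}: total = 973
  {Red, Amber}: total = 1006
  {Green, Amber}: total = 1032
Best pair: {Blue, Green} with total 602.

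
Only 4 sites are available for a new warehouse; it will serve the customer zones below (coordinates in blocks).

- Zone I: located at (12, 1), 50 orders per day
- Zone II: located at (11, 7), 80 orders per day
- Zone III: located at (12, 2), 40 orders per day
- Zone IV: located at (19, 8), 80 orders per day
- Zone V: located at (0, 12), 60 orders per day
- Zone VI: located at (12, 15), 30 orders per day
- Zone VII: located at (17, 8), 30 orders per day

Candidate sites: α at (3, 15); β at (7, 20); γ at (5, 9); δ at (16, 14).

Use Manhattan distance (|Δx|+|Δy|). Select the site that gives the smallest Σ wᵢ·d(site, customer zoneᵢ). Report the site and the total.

γ, total 4410 blocks

Total weighted distance at each candidate:
  α (3, 15): total = 6410
  β (7, 20): total = 7260
  γ (5, 9): total = 4410
  δ (16, 14): total = 4610
Minimum is at γ with total 4410 blocks.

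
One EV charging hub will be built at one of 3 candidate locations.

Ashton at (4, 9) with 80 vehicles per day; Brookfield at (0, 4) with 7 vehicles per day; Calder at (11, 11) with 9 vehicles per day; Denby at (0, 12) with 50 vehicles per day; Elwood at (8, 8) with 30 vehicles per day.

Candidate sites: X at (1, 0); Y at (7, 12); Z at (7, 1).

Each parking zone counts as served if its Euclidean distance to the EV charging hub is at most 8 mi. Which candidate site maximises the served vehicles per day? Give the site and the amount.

Y, covering 169

Coverage radius r = 8 mi; a point is covered iff (Δx)²+(Δy)² ≤ 8² = 64.
  X (1, 0): covers {Brookfield} → 7
  Y (7, 12): covers {Ashton, Calder, Denby, Elwood} → 169
  Z (7, 1): covers {Brookfield, Elwood} → 37
Maximum coverage at Y: 169 vehicles per day.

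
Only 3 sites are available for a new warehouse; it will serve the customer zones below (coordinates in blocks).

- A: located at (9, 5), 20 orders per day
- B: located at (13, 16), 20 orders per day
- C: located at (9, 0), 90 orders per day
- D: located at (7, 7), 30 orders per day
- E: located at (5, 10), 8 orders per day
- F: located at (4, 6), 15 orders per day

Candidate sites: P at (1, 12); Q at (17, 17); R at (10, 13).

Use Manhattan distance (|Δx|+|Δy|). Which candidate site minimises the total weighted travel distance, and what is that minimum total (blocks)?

R, total 2089 blocks

Total weighted distance at each candidate:
  P (1, 12): total = 2933
  Q (17, 17): total = 3862
  R (10, 13): total = 2089
Minimum is at R with total 2089 blocks.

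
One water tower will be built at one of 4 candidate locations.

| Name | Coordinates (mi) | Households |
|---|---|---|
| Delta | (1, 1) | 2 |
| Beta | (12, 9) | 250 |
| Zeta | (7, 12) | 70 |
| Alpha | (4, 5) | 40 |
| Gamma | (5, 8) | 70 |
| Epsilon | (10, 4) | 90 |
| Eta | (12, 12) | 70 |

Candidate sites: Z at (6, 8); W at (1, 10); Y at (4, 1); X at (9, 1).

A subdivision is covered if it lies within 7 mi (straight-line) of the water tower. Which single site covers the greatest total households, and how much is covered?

Coverage radius r = 7 mi; a point is covered iff (Δx)²+(Δy)² ≤ 7² = 49.
  Z (6, 8): covers {Beta, Zeta, Alpha, Gamma, Epsilon} → 520
  W (1, 10): covers {Zeta, Alpha, Gamma} → 180
  Y (4, 1): covers {Delta, Alpha, Epsilon} → 132
  X (9, 1): covers {Alpha, Epsilon} → 130
Maximum coverage at Z: 520 households.

Z, covering 520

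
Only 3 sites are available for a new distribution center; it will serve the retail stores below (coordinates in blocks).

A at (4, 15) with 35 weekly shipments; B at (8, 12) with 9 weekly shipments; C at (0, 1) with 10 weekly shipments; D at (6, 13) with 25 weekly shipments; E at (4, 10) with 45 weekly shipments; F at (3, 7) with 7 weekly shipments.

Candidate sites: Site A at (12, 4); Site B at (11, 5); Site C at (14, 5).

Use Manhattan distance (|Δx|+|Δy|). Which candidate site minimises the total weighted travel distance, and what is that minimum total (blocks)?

Site B, total 1770 blocks

Total weighted distance at each candidate:
  Site A (12, 4): total = 2012
  Site B (11, 5): total = 1770
  Site C (14, 5): total = 2163
Minimum is at Site B with total 1770 blocks.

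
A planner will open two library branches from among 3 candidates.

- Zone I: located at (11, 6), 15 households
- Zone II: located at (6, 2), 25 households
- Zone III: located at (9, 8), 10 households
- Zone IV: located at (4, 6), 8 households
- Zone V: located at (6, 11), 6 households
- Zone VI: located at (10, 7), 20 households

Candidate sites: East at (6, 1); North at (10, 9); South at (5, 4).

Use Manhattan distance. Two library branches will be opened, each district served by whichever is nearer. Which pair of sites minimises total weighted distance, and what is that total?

Evaluate every pair (each demand assigned to the nearer of the two):
  {East, North}: total = 237
  {North, South}: total = 255
  {East, South}: total = 457
Best pair: {East, North} with total 237.

{East, North}, total 237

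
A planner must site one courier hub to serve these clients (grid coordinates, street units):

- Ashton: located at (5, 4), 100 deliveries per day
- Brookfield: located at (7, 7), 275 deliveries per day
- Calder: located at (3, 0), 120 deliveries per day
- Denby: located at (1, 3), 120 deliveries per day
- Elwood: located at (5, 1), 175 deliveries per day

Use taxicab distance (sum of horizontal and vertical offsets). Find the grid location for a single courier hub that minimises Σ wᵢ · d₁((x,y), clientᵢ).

Manhattan distance separates: Σwᵢ(|x−xᵢ|+|y−yᵢ|) = Σwᵢ|x−xᵢ| + Σwᵢ|y−yᵢ|, so x and y are optimised independently as 1-D weighted medians.
Total weight W = 790; half = 395.
x-coordinate, sorted with cumulative weight:
  x=1 (Denby, w=120) cum 120
  x=3 (Calder, w=120) cum 240
  x=5 (Ashton, w=100) cum 340
  x=5 (Elwood, w=175) cum 515  ← median
  x=7 (Brookfield, w=275) cum 790
⇒ x* = 5
y-coordinate, sorted with cumulative weight:
  y=0 (Calder, w=120) cum 120
  y=1 (Elwood, w=175) cum 295
  y=3 (Denby, w=120) cum 415  ← median
  y=4 (Ashton, w=100) cum 515
  y=7 (Brookfield, w=275) cum 790
⇒ y* = 3

(5, 3)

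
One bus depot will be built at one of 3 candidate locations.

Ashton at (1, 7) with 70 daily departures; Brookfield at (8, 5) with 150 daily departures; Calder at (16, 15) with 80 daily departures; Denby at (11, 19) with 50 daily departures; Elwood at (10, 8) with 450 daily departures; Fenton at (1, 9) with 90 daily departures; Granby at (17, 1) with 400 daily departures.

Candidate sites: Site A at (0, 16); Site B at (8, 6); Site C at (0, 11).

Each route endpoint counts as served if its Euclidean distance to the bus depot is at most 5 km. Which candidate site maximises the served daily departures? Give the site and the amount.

Site B, covering 600

Coverage radius r = 5 km; a point is covered iff (Δx)²+(Δy)² ≤ 5² = 25.
  Site A (0, 16): covers {none} → 0
  Site B (8, 6): covers {Brookfield, Elwood} → 600
  Site C (0, 11): covers {Ashton, Fenton} → 160
Maximum coverage at Site B: 600 daily departures.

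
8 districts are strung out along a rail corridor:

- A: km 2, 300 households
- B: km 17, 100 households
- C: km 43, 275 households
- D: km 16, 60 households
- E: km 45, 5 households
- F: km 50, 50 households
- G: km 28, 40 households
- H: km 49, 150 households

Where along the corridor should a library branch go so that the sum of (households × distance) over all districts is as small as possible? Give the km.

For a sum of weighted absolute distances on a line, the optimum is the weighted median (not the mean). Total weight W = 980; half-weight = 490.
Sort by position and accumulate weight:
  km 2 (A, w=300) → cum 300
  km 16 (D, w=60) → cum 360
  km 17 (B, w=100) → cum 460
  km 28 (G, w=40) → cum 500  ≥ 490 → median here
  km 43 (C, w=275) → cum 775
  km 45 (E, w=5) → cum 780
  km 49 (H, w=150) → cum 930
  km 50 (F, w=50) → cum 980
Optimal location: km 28.

x = 28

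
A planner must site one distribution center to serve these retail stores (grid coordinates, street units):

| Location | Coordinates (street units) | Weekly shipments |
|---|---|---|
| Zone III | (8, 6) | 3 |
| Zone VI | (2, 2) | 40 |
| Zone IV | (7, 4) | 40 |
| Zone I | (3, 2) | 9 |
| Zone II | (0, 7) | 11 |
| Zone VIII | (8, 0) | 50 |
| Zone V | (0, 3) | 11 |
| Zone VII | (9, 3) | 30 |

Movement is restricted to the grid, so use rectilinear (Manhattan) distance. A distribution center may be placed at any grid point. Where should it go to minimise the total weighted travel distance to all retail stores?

Manhattan distance separates: Σwᵢ(|x−xᵢ|+|y−yᵢ|) = Σwᵢ|x−xᵢ| + Σwᵢ|y−yᵢ|, so x and y are optimised independently as 1-D weighted medians.
Total weight W = 194; half = 97.
x-coordinate, sorted with cumulative weight:
  x=0 (Zone II, w=11) cum 11
  x=0 (Zone V, w=11) cum 22
  x=2 (Zone VI, w=40) cum 62
  x=3 (Zone I, w=9) cum 71
  x=7 (Zone IV, w=40) cum 111  ← median
  x=8 (Zone III, w=3) cum 114
  x=8 (Zone VIII, w=50) cum 164
  x=9 (Zone VII, w=30) cum 194
⇒ x* = 7
y-coordinate, sorted with cumulative weight:
  y=0 (Zone VIII, w=50) cum 50
  y=2 (Zone VI, w=40) cum 90
  y=2 (Zone I, w=9) cum 99  ← median
  y=3 (Zone V, w=11) cum 110
  y=3 (Zone VII, w=30) cum 140
  y=4 (Zone IV, w=40) cum 180
  y=6 (Zone III, w=3) cum 183
  y=7 (Zone II, w=11) cum 194
⇒ y* = 2

(7, 2)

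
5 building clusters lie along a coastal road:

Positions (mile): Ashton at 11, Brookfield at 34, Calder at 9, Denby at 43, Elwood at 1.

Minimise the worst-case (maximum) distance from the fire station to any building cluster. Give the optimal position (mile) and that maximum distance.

The 1-center on a line is the midpoint of the two extreme points: leftmost at 1, rightmost at 43.
Optimal location = (1 + 43)/2 = 22; maximum distance = (43 − 1)/2 = 21.

location 22, max distance 21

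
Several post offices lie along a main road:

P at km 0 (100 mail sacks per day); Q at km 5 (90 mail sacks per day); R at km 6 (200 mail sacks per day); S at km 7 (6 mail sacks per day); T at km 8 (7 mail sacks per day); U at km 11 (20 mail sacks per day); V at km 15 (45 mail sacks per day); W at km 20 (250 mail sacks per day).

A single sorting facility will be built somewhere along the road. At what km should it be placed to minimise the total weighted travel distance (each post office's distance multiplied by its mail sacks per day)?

For a sum of weighted absolute distances on a line, the optimum is the weighted median (not the mean). Total weight W = 718; half-weight = 359.
Sort by position and accumulate weight:
  km 0 (P, w=100) → cum 100
  km 5 (Q, w=90) → cum 190
  km 6 (R, w=200) → cum 390  ≥ 359 → median here
  km 7 (S, w=6) → cum 396
  km 8 (T, w=7) → cum 403
  km 11 (U, w=20) → cum 423
  km 15 (V, w=45) → cum 468
  km 20 (W, w=250) → cum 718
Optimal location: km 6.

x = 6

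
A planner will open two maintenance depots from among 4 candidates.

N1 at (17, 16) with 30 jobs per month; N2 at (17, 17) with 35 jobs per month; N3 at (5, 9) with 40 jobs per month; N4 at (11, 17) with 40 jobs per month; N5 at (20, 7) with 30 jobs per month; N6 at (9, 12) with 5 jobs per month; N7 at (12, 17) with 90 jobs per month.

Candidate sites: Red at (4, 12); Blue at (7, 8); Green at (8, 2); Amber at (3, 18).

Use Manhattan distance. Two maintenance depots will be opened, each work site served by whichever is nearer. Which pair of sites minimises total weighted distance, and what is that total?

Evaluate every pair (each demand assigned to the nearer of the two):
  {Blue, Amber}: total = 2835
  {Red, Amber}: total = 3080
  {Green, Amber}: total = 3230
  {Red, Blue}: total = 3355
  {Red, Green}: total = 3485
  {Blue, Green}: total = 3555
Best pair: {Blue, Amber} with total 2835.

{Blue, Amber}, total 2835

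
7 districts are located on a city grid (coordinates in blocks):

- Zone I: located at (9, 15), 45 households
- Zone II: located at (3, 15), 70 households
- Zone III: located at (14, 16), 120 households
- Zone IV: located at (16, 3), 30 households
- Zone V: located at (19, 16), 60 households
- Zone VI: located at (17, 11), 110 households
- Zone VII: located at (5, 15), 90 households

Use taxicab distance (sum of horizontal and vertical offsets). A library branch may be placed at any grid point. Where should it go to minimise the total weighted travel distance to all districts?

(14, 15)

Manhattan distance separates: Σwᵢ(|x−xᵢ|+|y−yᵢ|) = Σwᵢ|x−xᵢ| + Σwᵢ|y−yᵢ|, so x and y are optimised independently as 1-D weighted medians.
Total weight W = 525; half = 262.5.
x-coordinate, sorted with cumulative weight:
  x=3 (Zone II, w=70) cum 70
  x=5 (Zone VII, w=90) cum 160
  x=9 (Zone I, w=45) cum 205
  x=14 (Zone III, w=120) cum 325  ← median
  x=16 (Zone IV, w=30) cum 355
  x=17 (Zone VI, w=110) cum 465
  x=19 (Zone V, w=60) cum 525
⇒ x* = 14
y-coordinate, sorted with cumulative weight:
  y=3 (Zone IV, w=30) cum 30
  y=11 (Zone VI, w=110) cum 140
  y=15 (Zone I, w=45) cum 185
  y=15 (Zone II, w=70) cum 255
  y=15 (Zone VII, w=90) cum 345  ← median
  y=16 (Zone III, w=120) cum 465
  y=16 (Zone V, w=60) cum 525
⇒ y* = 15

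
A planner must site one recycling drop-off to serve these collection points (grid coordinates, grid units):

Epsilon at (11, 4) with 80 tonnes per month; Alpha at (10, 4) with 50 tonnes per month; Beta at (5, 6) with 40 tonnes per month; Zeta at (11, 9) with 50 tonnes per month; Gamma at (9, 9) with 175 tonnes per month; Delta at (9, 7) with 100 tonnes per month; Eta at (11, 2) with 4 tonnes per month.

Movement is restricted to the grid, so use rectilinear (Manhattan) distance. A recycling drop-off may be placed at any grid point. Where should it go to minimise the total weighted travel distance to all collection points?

(9, 7)

Manhattan distance separates: Σwᵢ(|x−xᵢ|+|y−yᵢ|) = Σwᵢ|x−xᵢ| + Σwᵢ|y−yᵢ|, so x and y are optimised independently as 1-D weighted medians.
Total weight W = 499; half = 249.5.
x-coordinate, sorted with cumulative weight:
  x=5 (Beta, w=40) cum 40
  x=9 (Gamma, w=175) cum 215
  x=9 (Delta, w=100) cum 315  ← median
  x=10 (Alpha, w=50) cum 365
  x=11 (Epsilon, w=80) cum 445
  x=11 (Zeta, w=50) cum 495
  x=11 (Eta, w=4) cum 499
⇒ x* = 9
y-coordinate, sorted with cumulative weight:
  y=2 (Eta, w=4) cum 4
  y=4 (Epsilon, w=80) cum 84
  y=4 (Alpha, w=50) cum 134
  y=6 (Beta, w=40) cum 174
  y=7 (Delta, w=100) cum 274  ← median
  y=9 (Zeta, w=50) cum 324
  y=9 (Gamma, w=175) cum 499
⇒ y* = 7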